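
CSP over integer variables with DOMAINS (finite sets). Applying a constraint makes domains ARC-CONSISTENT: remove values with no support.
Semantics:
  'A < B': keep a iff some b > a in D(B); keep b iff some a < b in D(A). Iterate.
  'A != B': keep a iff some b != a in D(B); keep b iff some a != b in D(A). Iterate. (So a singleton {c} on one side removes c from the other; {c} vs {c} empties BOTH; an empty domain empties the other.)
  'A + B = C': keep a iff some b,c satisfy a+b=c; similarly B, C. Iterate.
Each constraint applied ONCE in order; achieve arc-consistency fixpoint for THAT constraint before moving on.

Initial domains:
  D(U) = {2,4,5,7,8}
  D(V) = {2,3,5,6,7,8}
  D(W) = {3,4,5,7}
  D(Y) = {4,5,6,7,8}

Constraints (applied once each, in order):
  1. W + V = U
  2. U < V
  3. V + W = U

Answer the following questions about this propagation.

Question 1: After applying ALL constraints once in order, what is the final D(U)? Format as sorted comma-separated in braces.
Constraint 1 (W + V = U) on D(W)={3,4,5,7} D(V)={2,3,5,6,7,8} D(U)={2,4,5,7,8}: W {3,4,5,7}->{3,4,5}; V {2,3,5,6,7,8}->{2,3,5}; U {2,4,5,7,8}->{5,7,8}
Constraint 2 (U < V) on D(U)={5,7,8} D(V)={2,3,5}: U {5,7,8}->{}; V {2,3,5}->{}
Constraint 3 (V + W = U) on D(V)={} D(W)={3,4,5} D(U)={}: W {3,4,5}->{}
So after all 3 constraints: D(U) = {}

Answer: {}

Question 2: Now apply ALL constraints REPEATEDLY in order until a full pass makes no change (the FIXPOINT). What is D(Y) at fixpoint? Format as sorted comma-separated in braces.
Answer: {4,5,6,7,8}

Derivation:
pass 0 (initial): D(Y)={4,5,6,7,8}
pass 1: U {2,4,5,7,8}->{}; V {2,3,5,6,7,8}->{}; W {3,4,5,7}->{}
pass 2: no change
Fixpoint after 2 passes: D(Y) = {4,5,6,7,8}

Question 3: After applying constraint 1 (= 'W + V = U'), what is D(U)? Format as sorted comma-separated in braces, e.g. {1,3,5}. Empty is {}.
Answer: {5,7,8}

Derivation:
Constraint 1 (W + V = U) on D(W)={3,4,5,7} D(V)={2,3,5,6,7,8} D(U)={2,4,5,7,8}: W {3,4,5,7}->{3,4,5}; V {2,3,5,6,7,8}->{2,3,5}; U {2,4,5,7,8}->{5,7,8}
So after constraint 1: D(U) = {5,7,8}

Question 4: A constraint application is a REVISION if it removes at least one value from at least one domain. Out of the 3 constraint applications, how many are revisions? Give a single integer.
Constraint 1 (W + V = U) on D(W)={3,4,5,7} D(V)={2,3,5,6,7,8} D(U)={2,4,5,7,8}: W {3,4,5,7}->{3,4,5}; V {2,3,5,6,7,8}->{2,3,5}; U {2,4,5,7,8}->{5,7,8} => REVISION
Constraint 2 (U < V) on D(U)={5,7,8} D(V)={2,3,5}: U {5,7,8}->{}; V {2,3,5}->{} => REVISION
Constraint 3 (V + W = U) on D(V)={} D(W)={3,4,5} D(U)={}: W {3,4,5}->{} => REVISION
Total revisions = 3

Answer: 3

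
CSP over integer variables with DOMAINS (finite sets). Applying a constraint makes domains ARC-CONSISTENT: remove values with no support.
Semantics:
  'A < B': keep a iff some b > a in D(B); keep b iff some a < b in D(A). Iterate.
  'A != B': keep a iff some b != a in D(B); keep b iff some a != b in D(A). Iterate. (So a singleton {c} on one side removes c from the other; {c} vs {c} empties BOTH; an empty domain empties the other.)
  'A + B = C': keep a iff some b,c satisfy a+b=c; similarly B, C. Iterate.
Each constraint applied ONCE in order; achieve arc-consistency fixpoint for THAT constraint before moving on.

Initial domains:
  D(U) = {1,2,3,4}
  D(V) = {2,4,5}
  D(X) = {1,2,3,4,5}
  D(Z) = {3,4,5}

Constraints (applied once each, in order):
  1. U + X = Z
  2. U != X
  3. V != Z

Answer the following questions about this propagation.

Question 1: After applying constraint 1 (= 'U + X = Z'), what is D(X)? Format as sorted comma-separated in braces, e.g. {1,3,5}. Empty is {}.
Constraint 1 (U + X = Z) on D(U)={1,2,3,4} D(X)={1,2,3,4,5} D(Z)={3,4,5}: X {1,2,3,4,5}->{1,2,3,4}
So after constraint 1: D(X) = {1,2,3,4}

Answer: {1,2,3,4}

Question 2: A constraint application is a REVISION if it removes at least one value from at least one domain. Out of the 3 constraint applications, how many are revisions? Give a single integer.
Constraint 1 (U + X = Z) on D(U)={1,2,3,4} D(X)={1,2,3,4,5} D(Z)={3,4,5}: X {1,2,3,4,5}->{1,2,3,4} => REVISION
Constraint 2 (U != X) on D(U)={1,2,3,4} D(X)={1,2,3,4}: no change => not a revision
Constraint 3 (V != Z) on D(V)={2,4,5} D(Z)={3,4,5}: no change => not a revision
Total revisions = 1

Answer: 1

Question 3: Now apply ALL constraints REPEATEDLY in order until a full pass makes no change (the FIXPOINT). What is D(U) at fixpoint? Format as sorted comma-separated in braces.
Answer: {1,2,3,4}

Derivation:
pass 0 (initial): D(U)={1,2,3,4}
pass 1: X {1,2,3,4,5}->{1,2,3,4}
pass 2: no change
Fixpoint after 2 passes: D(U) = {1,2,3,4}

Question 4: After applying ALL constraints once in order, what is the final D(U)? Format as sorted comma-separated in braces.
Answer: {1,2,3,4}

Derivation:
Constraint 1 (U + X = Z) on D(U)={1,2,3,4} D(X)={1,2,3,4,5} D(Z)={3,4,5}: X {1,2,3,4,5}->{1,2,3,4}
Constraint 2 (U != X) on D(U)={1,2,3,4} D(X)={1,2,3,4}: no change
Constraint 3 (V != Z) on D(V)={2,4,5} D(Z)={3,4,5}: no change
So after all 3 constraints: D(U) = {1,2,3,4}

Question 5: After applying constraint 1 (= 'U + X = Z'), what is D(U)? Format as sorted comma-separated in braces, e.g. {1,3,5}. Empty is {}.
Constraint 1 (U + X = Z) on D(U)={1,2,3,4} D(X)={1,2,3,4,5} D(Z)={3,4,5}: X {1,2,3,4,5}->{1,2,3,4}
So after constraint 1: D(U) = {1,2,3,4}

Answer: {1,2,3,4}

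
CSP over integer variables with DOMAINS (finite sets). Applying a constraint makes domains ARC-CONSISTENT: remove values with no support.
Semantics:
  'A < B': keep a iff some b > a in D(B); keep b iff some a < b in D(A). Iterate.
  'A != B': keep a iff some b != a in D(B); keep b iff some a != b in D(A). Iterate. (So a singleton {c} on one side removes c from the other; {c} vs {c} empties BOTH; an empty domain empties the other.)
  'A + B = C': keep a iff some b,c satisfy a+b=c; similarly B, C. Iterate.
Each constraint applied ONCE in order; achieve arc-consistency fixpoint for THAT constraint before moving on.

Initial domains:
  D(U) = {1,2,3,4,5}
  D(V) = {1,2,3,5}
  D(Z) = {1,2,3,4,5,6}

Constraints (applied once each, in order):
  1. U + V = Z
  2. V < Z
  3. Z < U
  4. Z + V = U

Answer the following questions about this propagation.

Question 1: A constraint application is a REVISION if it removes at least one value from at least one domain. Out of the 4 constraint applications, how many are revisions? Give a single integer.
Constraint 1 (U + V = Z) on D(U)={1,2,3,4,5} D(V)={1,2,3,5} D(Z)={1,2,3,4,5,6}: Z {1,2,3,4,5,6}->{2,3,4,5,6} => REVISION
Constraint 2 (V < Z) on D(V)={1,2,3,5} D(Z)={2,3,4,5,6}: no change => not a revision
Constraint 3 (Z < U) on D(Z)={2,3,4,5,6} D(U)={1,2,3,4,5}: Z {2,3,4,5,6}->{2,3,4}; U {1,2,3,4,5}->{3,4,5} => REVISION
Constraint 4 (Z + V = U) on D(Z)={2,3,4} D(V)={1,2,3,5} D(U)={3,4,5}: V {1,2,3,5}->{1,2,3} => REVISION
Total revisions = 3

Answer: 3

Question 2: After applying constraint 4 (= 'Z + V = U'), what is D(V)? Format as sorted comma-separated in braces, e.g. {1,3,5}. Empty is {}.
Answer: {1,2,3}

Derivation:
Constraint 1 (U + V = Z) on D(U)={1,2,3,4,5} D(V)={1,2,3,5} D(Z)={1,2,3,4,5,6}: Z {1,2,3,4,5,6}->{2,3,4,5,6}
Constraint 2 (V < Z) on D(V)={1,2,3,5} D(Z)={2,3,4,5,6}: no change
Constraint 3 (Z < U) on D(Z)={2,3,4,5,6} D(U)={1,2,3,4,5}: Z {2,3,4,5,6}->{2,3,4}; U {1,2,3,4,5}->{3,4,5}
Constraint 4 (Z + V = U) on D(Z)={2,3,4} D(V)={1,2,3,5} D(U)={3,4,5}: V {1,2,3,5}->{1,2,3}
So after constraint 4: D(V) = {1,2,3}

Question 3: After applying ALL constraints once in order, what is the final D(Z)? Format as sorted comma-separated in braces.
Constraint 1 (U + V = Z) on D(U)={1,2,3,4,5} D(V)={1,2,3,5} D(Z)={1,2,3,4,5,6}: Z {1,2,3,4,5,6}->{2,3,4,5,6}
Constraint 2 (V < Z) on D(V)={1,2,3,5} D(Z)={2,3,4,5,6}: no change
Constraint 3 (Z < U) on D(Z)={2,3,4,5,6} D(U)={1,2,3,4,5}: Z {2,3,4,5,6}->{2,3,4}; U {1,2,3,4,5}->{3,4,5}
Constraint 4 (Z + V = U) on D(Z)={2,3,4} D(V)={1,2,3,5} D(U)={3,4,5}: V {1,2,3,5}->{1,2,3}
So after all 4 constraints: D(Z) = {2,3,4}

Answer: {2,3,4}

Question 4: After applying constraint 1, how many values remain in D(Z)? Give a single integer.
Constraint 1 (U + V = Z) on D(U)={1,2,3,4,5} D(V)={1,2,3,5} D(Z)={1,2,3,4,5,6}: Z {1,2,3,4,5,6}->{2,3,4,5,6}
So after constraint 1: D(Z)={2,3,4,5,6}, size = 5

Answer: 5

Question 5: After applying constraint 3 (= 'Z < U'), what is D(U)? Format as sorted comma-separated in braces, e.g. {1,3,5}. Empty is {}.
Constraint 1 (U + V = Z) on D(U)={1,2,3,4,5} D(V)={1,2,3,5} D(Z)={1,2,3,4,5,6}: Z {1,2,3,4,5,6}->{2,3,4,5,6}
Constraint 2 (V < Z) on D(V)={1,2,3,5} D(Z)={2,3,4,5,6}: no change
Constraint 3 (Z < U) on D(Z)={2,3,4,5,6} D(U)={1,2,3,4,5}: Z {2,3,4,5,6}->{2,3,4}; U {1,2,3,4,5}->{3,4,5}
So after constraint 3: D(U) = {3,4,5}

Answer: {3,4,5}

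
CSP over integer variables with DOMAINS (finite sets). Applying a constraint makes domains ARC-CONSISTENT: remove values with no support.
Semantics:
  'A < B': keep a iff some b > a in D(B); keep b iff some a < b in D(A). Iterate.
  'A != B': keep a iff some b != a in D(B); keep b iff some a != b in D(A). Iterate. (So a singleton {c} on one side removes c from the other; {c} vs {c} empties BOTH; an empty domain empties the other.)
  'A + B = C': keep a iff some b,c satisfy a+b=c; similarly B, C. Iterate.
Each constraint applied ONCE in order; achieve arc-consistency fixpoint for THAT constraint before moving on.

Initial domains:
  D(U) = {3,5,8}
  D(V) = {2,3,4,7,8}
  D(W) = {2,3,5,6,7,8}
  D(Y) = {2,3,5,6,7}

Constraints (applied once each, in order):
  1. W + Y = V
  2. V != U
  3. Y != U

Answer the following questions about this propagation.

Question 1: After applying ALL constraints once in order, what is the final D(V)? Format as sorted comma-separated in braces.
Answer: {4,7,8}

Derivation:
Constraint 1 (W + Y = V) on D(W)={2,3,5,6,7,8} D(Y)={2,3,5,6,7} D(V)={2,3,4,7,8}: W {2,3,5,6,7,8}->{2,3,5,6}; Y {2,3,5,6,7}->{2,3,5,6}; V {2,3,4,7,8}->{4,7,8}
Constraint 2 (V != U) on D(V)={4,7,8} D(U)={3,5,8}: no change
Constraint 3 (Y != U) on D(Y)={2,3,5,6} D(U)={3,5,8}: no change
So after all 3 constraints: D(V) = {4,7,8}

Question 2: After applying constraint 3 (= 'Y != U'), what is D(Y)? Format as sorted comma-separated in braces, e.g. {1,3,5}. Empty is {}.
Answer: {2,3,5,6}

Derivation:
Constraint 1 (W + Y = V) on D(W)={2,3,5,6,7,8} D(Y)={2,3,5,6,7} D(V)={2,3,4,7,8}: W {2,3,5,6,7,8}->{2,3,5,6}; Y {2,3,5,6,7}->{2,3,5,6}; V {2,3,4,7,8}->{4,7,8}
Constraint 2 (V != U) on D(V)={4,7,8} D(U)={3,5,8}: no change
Constraint 3 (Y != U) on D(Y)={2,3,5,6} D(U)={3,5,8}: no change
So after constraint 3: D(Y) = {2,3,5,6}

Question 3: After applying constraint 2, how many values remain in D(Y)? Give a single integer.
Answer: 4

Derivation:
Constraint 1 (W + Y = V) on D(W)={2,3,5,6,7,8} D(Y)={2,3,5,6,7} D(V)={2,3,4,7,8}: W {2,3,5,6,7,8}->{2,3,5,6}; Y {2,3,5,6,7}->{2,3,5,6}; V {2,3,4,7,8}->{4,7,8}
Constraint 2 (V != U) on D(V)={4,7,8} D(U)={3,5,8}: no change
So after constraint 2: D(Y)={2,3,5,6}, size = 4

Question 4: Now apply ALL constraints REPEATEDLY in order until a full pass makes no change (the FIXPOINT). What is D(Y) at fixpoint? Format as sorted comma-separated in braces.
pass 0 (initial): D(Y)={2,3,5,6,7}
pass 1: V {2,3,4,7,8}->{4,7,8}; W {2,3,5,6,7,8}->{2,3,5,6}; Y {2,3,5,6,7}->{2,3,5,6}
pass 2: no change
Fixpoint after 2 passes: D(Y) = {2,3,5,6}

Answer: {2,3,5,6}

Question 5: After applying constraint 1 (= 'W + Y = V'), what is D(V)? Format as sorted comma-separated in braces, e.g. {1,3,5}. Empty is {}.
Constraint 1 (W + Y = V) on D(W)={2,3,5,6,7,8} D(Y)={2,3,5,6,7} D(V)={2,3,4,7,8}: W {2,3,5,6,7,8}->{2,3,5,6}; Y {2,3,5,6,7}->{2,3,5,6}; V {2,3,4,7,8}->{4,7,8}
So after constraint 1: D(V) = {4,7,8}

Answer: {4,7,8}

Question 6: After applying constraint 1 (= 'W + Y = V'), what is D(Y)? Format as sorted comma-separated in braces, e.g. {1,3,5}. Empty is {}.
Constraint 1 (W + Y = V) on D(W)={2,3,5,6,7,8} D(Y)={2,3,5,6,7} D(V)={2,3,4,7,8}: W {2,3,5,6,7,8}->{2,3,5,6}; Y {2,3,5,6,7}->{2,3,5,6}; V {2,3,4,7,8}->{4,7,8}
So after constraint 1: D(Y) = {2,3,5,6}

Answer: {2,3,5,6}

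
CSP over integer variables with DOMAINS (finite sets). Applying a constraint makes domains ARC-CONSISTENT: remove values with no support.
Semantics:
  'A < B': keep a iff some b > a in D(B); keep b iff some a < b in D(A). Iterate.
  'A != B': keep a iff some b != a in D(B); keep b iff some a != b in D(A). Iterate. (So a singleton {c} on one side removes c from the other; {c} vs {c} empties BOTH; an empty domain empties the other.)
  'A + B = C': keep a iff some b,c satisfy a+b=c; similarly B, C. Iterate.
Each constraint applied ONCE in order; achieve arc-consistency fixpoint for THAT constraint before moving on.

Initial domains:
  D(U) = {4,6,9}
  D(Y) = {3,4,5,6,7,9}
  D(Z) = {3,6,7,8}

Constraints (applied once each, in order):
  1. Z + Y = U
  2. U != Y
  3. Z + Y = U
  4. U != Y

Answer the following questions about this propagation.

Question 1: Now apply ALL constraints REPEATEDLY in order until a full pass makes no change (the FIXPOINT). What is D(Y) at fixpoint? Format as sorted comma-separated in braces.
Answer: {3,6}

Derivation:
pass 0 (initial): D(Y)={3,4,5,6,7,9}
pass 1: U {4,6,9}->{6,9}; Y {3,4,5,6,7,9}->{3,6}; Z {3,6,7,8}->{3,6}
pass 2: no change
Fixpoint after 2 passes: D(Y) = {3,6}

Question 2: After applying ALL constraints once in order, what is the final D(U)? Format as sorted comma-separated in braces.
Answer: {6,9}

Derivation:
Constraint 1 (Z + Y = U) on D(Z)={3,6,7,8} D(Y)={3,4,5,6,7,9} D(U)={4,6,9}: Z {3,6,7,8}->{3,6}; Y {3,4,5,6,7,9}->{3,6}; U {4,6,9}->{6,9}
Constraint 2 (U != Y) on D(U)={6,9} D(Y)={3,6}: no change
Constraint 3 (Z + Y = U) on D(Z)={3,6} D(Y)={3,6} D(U)={6,9}: no change
Constraint 4 (U != Y) on D(U)={6,9} D(Y)={3,6}: no change
So after all 4 constraints: D(U) = {6,9}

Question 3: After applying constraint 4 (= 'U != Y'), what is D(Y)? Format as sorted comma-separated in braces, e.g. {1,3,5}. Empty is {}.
Answer: {3,6}

Derivation:
Constraint 1 (Z + Y = U) on D(Z)={3,6,7,8} D(Y)={3,4,5,6,7,9} D(U)={4,6,9}: Z {3,6,7,8}->{3,6}; Y {3,4,5,6,7,9}->{3,6}; U {4,6,9}->{6,9}
Constraint 2 (U != Y) on D(U)={6,9} D(Y)={3,6}: no change
Constraint 3 (Z + Y = U) on D(Z)={3,6} D(Y)={3,6} D(U)={6,9}: no change
Constraint 4 (U != Y) on D(U)={6,9} D(Y)={3,6}: no change
So after constraint 4: D(Y) = {3,6}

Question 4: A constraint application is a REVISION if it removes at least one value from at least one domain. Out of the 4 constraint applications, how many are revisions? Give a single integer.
Answer: 1

Derivation:
Constraint 1 (Z + Y = U) on D(Z)={3,6,7,8} D(Y)={3,4,5,6,7,9} D(U)={4,6,9}: Z {3,6,7,8}->{3,6}; Y {3,4,5,6,7,9}->{3,6}; U {4,6,9}->{6,9} => REVISION
Constraint 2 (U != Y) on D(U)={6,9} D(Y)={3,6}: no change => not a revision
Constraint 3 (Z + Y = U) on D(Z)={3,6} D(Y)={3,6} D(U)={6,9}: no change => not a revision
Constraint 4 (U != Y) on D(U)={6,9} D(Y)={3,6}: no change => not a revision
Total revisions = 1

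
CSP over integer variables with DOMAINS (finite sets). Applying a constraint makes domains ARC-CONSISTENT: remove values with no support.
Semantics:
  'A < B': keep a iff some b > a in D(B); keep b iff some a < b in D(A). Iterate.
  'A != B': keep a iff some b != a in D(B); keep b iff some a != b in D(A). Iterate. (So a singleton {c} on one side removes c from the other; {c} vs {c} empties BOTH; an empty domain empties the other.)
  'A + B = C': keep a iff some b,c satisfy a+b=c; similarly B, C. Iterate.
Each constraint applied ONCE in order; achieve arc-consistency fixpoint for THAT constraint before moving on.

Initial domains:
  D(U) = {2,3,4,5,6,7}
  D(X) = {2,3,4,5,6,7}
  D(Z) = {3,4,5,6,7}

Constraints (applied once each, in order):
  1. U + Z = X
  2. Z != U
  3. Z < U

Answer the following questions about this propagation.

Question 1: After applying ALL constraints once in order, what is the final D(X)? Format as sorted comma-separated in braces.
Constraint 1 (U + Z = X) on D(U)={2,3,4,5,6,7} D(Z)={3,4,5,6,7} D(X)={2,3,4,5,6,7}: U {2,3,4,5,6,7}->{2,3,4}; Z {3,4,5,6,7}->{3,4,5}; X {2,3,4,5,6,7}->{5,6,7}
Constraint 2 (Z != U) on D(Z)={3,4,5} D(U)={2,3,4}: no change
Constraint 3 (Z < U) on D(Z)={3,4,5} D(U)={2,3,4}: Z {3,4,5}->{3}; U {2,3,4}->{4}
So after all 3 constraints: D(X) = {5,6,7}

Answer: {5,6,7}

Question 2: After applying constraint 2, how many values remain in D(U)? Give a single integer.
Answer: 3

Derivation:
Constraint 1 (U + Z = X) on D(U)={2,3,4,5,6,7} D(Z)={3,4,5,6,7} D(X)={2,3,4,5,6,7}: U {2,3,4,5,6,7}->{2,3,4}; Z {3,4,5,6,7}->{3,4,5}; X {2,3,4,5,6,7}->{5,6,7}
Constraint 2 (Z != U) on D(Z)={3,4,5} D(U)={2,3,4}: no change
So after constraint 2: D(U)={2,3,4}, size = 3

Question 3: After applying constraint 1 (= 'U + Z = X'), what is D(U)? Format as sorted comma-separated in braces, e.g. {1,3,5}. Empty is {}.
Constraint 1 (U + Z = X) on D(U)={2,3,4,5,6,7} D(Z)={3,4,5,6,7} D(X)={2,3,4,5,6,7}: U {2,3,4,5,6,7}->{2,3,4}; Z {3,4,5,6,7}->{3,4,5}; X {2,3,4,5,6,7}->{5,6,7}
So after constraint 1: D(U) = {2,3,4}

Answer: {2,3,4}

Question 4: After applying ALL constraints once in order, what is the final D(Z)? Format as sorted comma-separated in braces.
Constraint 1 (U + Z = X) on D(U)={2,3,4,5,6,7} D(Z)={3,4,5,6,7} D(X)={2,3,4,5,6,7}: U {2,3,4,5,6,7}->{2,3,4}; Z {3,4,5,6,7}->{3,4,5}; X {2,3,4,5,6,7}->{5,6,7}
Constraint 2 (Z != U) on D(Z)={3,4,5} D(U)={2,3,4}: no change
Constraint 3 (Z < U) on D(Z)={3,4,5} D(U)={2,3,4}: Z {3,4,5}->{3}; U {2,3,4}->{4}
So after all 3 constraints: D(Z) = {3}

Answer: {3}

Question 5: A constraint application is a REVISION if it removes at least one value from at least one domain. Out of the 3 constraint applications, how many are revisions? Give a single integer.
Constraint 1 (U + Z = X) on D(U)={2,3,4,5,6,7} D(Z)={3,4,5,6,7} D(X)={2,3,4,5,6,7}: U {2,3,4,5,6,7}->{2,3,4}; Z {3,4,5,6,7}->{3,4,5}; X {2,3,4,5,6,7}->{5,6,7} => REVISION
Constraint 2 (Z != U) on D(Z)={3,4,5} D(U)={2,3,4}: no change => not a revision
Constraint 3 (Z < U) on D(Z)={3,4,5} D(U)={2,3,4}: Z {3,4,5}->{3}; U {2,3,4}->{4} => REVISION
Total revisions = 2

Answer: 2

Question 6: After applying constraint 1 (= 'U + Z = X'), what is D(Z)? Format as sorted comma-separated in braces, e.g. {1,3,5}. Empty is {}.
Answer: {3,4,5}

Derivation:
Constraint 1 (U + Z = X) on D(U)={2,3,4,5,6,7} D(Z)={3,4,5,6,7} D(X)={2,3,4,5,6,7}: U {2,3,4,5,6,7}->{2,3,4}; Z {3,4,5,6,7}->{3,4,5}; X {2,3,4,5,6,7}->{5,6,7}
So after constraint 1: D(Z) = {3,4,5}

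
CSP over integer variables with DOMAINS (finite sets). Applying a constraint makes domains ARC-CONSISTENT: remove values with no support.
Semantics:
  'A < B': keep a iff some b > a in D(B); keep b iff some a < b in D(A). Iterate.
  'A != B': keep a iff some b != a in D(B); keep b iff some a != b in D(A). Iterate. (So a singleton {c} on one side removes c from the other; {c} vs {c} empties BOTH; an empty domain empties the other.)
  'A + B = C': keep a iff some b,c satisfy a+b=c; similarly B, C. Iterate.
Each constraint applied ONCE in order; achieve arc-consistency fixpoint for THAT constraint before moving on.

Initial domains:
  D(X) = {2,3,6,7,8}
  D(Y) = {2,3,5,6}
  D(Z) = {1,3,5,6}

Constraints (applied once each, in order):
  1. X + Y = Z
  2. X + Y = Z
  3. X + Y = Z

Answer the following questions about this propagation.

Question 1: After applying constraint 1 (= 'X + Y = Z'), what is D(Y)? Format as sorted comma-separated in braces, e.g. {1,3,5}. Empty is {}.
Answer: {2,3}

Derivation:
Constraint 1 (X + Y = Z) on D(X)={2,3,6,7,8} D(Y)={2,3,5,6} D(Z)={1,3,5,6}: X {2,3,6,7,8}->{2,3}; Y {2,3,5,6}->{2,3}; Z {1,3,5,6}->{5,6}
So after constraint 1: D(Y) = {2,3}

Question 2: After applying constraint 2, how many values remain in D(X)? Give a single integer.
Constraint 1 (X + Y = Z) on D(X)={2,3,6,7,8} D(Y)={2,3,5,6} D(Z)={1,3,5,6}: X {2,3,6,7,8}->{2,3}; Y {2,3,5,6}->{2,3}; Z {1,3,5,6}->{5,6}
Constraint 2 (X + Y = Z) on D(X)={2,3} D(Y)={2,3} D(Z)={5,6}: no change
So after constraint 2: D(X)={2,3}, size = 2

Answer: 2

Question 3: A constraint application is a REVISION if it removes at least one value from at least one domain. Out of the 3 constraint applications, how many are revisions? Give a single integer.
Answer: 1

Derivation:
Constraint 1 (X + Y = Z) on D(X)={2,3,6,7,8} D(Y)={2,3,5,6} D(Z)={1,3,5,6}: X {2,3,6,7,8}->{2,3}; Y {2,3,5,6}->{2,3}; Z {1,3,5,6}->{5,6} => REVISION
Constraint 2 (X + Y = Z) on D(X)={2,3} D(Y)={2,3} D(Z)={5,6}: no change => not a revision
Constraint 3 (X + Y = Z) on D(X)={2,3} D(Y)={2,3} D(Z)={5,6}: no change => not a revision
Total revisions = 1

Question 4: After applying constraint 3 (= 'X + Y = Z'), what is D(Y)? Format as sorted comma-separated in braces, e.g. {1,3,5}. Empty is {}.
Constraint 1 (X + Y = Z) on D(X)={2,3,6,7,8} D(Y)={2,3,5,6} D(Z)={1,3,5,6}: X {2,3,6,7,8}->{2,3}; Y {2,3,5,6}->{2,3}; Z {1,3,5,6}->{5,6}
Constraint 2 (X + Y = Z) on D(X)={2,3} D(Y)={2,3} D(Z)={5,6}: no change
Constraint 3 (X + Y = Z) on D(X)={2,3} D(Y)={2,3} D(Z)={5,6}: no change
So after constraint 3: D(Y) = {2,3}

Answer: {2,3}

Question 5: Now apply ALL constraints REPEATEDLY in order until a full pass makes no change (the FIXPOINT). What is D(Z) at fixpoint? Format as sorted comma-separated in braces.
Answer: {5,6}

Derivation:
pass 0 (initial): D(Z)={1,3,5,6}
pass 1: X {2,3,6,7,8}->{2,3}; Y {2,3,5,6}->{2,3}; Z {1,3,5,6}->{5,6}
pass 2: no change
Fixpoint after 2 passes: D(Z) = {5,6}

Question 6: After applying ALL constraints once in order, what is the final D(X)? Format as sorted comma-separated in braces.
Answer: {2,3}

Derivation:
Constraint 1 (X + Y = Z) on D(X)={2,3,6,7,8} D(Y)={2,3,5,6} D(Z)={1,3,5,6}: X {2,3,6,7,8}->{2,3}; Y {2,3,5,6}->{2,3}; Z {1,3,5,6}->{5,6}
Constraint 2 (X + Y = Z) on D(X)={2,3} D(Y)={2,3} D(Z)={5,6}: no change
Constraint 3 (X + Y = Z) on D(X)={2,3} D(Y)={2,3} D(Z)={5,6}: no change
So after all 3 constraints: D(X) = {2,3}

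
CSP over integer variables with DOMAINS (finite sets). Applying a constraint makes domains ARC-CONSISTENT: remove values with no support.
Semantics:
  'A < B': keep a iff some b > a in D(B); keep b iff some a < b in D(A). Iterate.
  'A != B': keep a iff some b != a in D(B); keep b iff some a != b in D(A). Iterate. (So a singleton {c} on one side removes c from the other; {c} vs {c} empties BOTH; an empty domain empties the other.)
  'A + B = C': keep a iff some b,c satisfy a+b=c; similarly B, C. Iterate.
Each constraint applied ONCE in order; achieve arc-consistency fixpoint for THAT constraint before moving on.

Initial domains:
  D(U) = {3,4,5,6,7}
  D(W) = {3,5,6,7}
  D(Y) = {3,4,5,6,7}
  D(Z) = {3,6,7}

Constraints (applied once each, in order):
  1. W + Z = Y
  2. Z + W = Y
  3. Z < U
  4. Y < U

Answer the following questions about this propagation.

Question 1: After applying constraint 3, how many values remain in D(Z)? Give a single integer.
Answer: 1

Derivation:
Constraint 1 (W + Z = Y) on D(W)={3,5,6,7} D(Z)={3,6,7} D(Y)={3,4,5,6,7}: W {3,5,6,7}->{3}; Z {3,6,7}->{3}; Y {3,4,5,6,7}->{6}
Constraint 2 (Z + W = Y) on D(Z)={3} D(W)={3} D(Y)={6}: no change
Constraint 3 (Z < U) on D(Z)={3} D(U)={3,4,5,6,7}: U {3,4,5,6,7}->{4,5,6,7}
So after constraint 3: D(Z)={3}, size = 1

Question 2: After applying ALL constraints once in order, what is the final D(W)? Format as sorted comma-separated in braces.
Constraint 1 (W + Z = Y) on D(W)={3,5,6,7} D(Z)={3,6,7} D(Y)={3,4,5,6,7}: W {3,5,6,7}->{3}; Z {3,6,7}->{3}; Y {3,4,5,6,7}->{6}
Constraint 2 (Z + W = Y) on D(Z)={3} D(W)={3} D(Y)={6}: no change
Constraint 3 (Z < U) on D(Z)={3} D(U)={3,4,5,6,7}: U {3,4,5,6,7}->{4,5,6,7}
Constraint 4 (Y < U) on D(Y)={6} D(U)={4,5,6,7}: U {4,5,6,7}->{7}
So after all 4 constraints: D(W) = {3}

Answer: {3}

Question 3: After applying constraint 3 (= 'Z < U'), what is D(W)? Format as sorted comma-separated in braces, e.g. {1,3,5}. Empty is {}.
Answer: {3}

Derivation:
Constraint 1 (W + Z = Y) on D(W)={3,5,6,7} D(Z)={3,6,7} D(Y)={3,4,5,6,7}: W {3,5,6,7}->{3}; Z {3,6,7}->{3}; Y {3,4,5,6,7}->{6}
Constraint 2 (Z + W = Y) on D(Z)={3} D(W)={3} D(Y)={6}: no change
Constraint 3 (Z < U) on D(Z)={3} D(U)={3,4,5,6,7}: U {3,4,5,6,7}->{4,5,6,7}
So after constraint 3: D(W) = {3}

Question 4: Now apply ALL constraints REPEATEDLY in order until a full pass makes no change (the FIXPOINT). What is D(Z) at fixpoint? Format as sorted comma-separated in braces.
Answer: {3}

Derivation:
pass 0 (initial): D(Z)={3,6,7}
pass 1: U {3,4,5,6,7}->{7}; W {3,5,6,7}->{3}; Y {3,4,5,6,7}->{6}; Z {3,6,7}->{3}
pass 2: no change
Fixpoint after 2 passes: D(Z) = {3}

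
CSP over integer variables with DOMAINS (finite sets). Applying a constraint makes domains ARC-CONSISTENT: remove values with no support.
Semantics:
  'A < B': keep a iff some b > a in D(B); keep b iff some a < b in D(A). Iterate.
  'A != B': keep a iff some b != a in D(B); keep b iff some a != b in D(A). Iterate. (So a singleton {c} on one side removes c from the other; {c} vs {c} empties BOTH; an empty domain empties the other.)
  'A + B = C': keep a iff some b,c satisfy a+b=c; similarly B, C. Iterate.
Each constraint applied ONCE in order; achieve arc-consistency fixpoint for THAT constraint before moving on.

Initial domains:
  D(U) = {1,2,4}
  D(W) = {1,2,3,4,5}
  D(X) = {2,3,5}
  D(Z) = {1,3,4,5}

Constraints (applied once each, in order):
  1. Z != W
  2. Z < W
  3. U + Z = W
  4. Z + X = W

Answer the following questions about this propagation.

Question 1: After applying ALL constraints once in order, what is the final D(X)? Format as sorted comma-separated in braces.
Constraint 1 (Z != W) on D(Z)={1,3,4,5} D(W)={1,2,3,4,5}: no change
Constraint 2 (Z < W) on D(Z)={1,3,4,5} D(W)={1,2,3,4,5}: Z {1,3,4,5}->{1,3,4}; W {1,2,3,4,5}->{2,3,4,5}
Constraint 3 (U + Z = W) on D(U)={1,2,4} D(Z)={1,3,4} D(W)={2,3,4,5}: no change
Constraint 4 (Z + X = W) on D(Z)={1,3,4} D(X)={2,3,5} D(W)={2,3,4,5}: Z {1,3,4}->{1,3}; X {2,3,5}->{2,3}; W {2,3,4,5}->{3,4,5}
So after all 4 constraints: D(X) = {2,3}

Answer: {2,3}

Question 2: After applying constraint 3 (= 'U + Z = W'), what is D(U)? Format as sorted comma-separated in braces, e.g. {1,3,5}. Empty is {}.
Constraint 1 (Z != W) on D(Z)={1,3,4,5} D(W)={1,2,3,4,5}: no change
Constraint 2 (Z < W) on D(Z)={1,3,4,5} D(W)={1,2,3,4,5}: Z {1,3,4,5}->{1,3,4}; W {1,2,3,4,5}->{2,3,4,5}
Constraint 3 (U + Z = W) on D(U)={1,2,4} D(Z)={1,3,4} D(W)={2,3,4,5}: no change
So after constraint 3: D(U) = {1,2,4}

Answer: {1,2,4}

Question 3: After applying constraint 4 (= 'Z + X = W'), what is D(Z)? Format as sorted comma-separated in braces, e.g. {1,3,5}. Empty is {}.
Answer: {1,3}

Derivation:
Constraint 1 (Z != W) on D(Z)={1,3,4,5} D(W)={1,2,3,4,5}: no change
Constraint 2 (Z < W) on D(Z)={1,3,4,5} D(W)={1,2,3,4,5}: Z {1,3,4,5}->{1,3,4}; W {1,2,3,4,5}->{2,3,4,5}
Constraint 3 (U + Z = W) on D(U)={1,2,4} D(Z)={1,3,4} D(W)={2,3,4,5}: no change
Constraint 4 (Z + X = W) on D(Z)={1,3,4} D(X)={2,3,5} D(W)={2,3,4,5}: Z {1,3,4}->{1,3}; X {2,3,5}->{2,3}; W {2,3,4,5}->{3,4,5}
So after constraint 4: D(Z) = {1,3}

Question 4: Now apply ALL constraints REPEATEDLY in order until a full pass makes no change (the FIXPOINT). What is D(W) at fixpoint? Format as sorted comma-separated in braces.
Answer: {3,4,5}

Derivation:
pass 0 (initial): D(W)={1,2,3,4,5}
pass 1: W {1,2,3,4,5}->{3,4,5}; X {2,3,5}->{2,3}; Z {1,3,4,5}->{1,3}
pass 2: no change
Fixpoint after 2 passes: D(W) = {3,4,5}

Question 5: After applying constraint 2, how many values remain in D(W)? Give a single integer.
Constraint 1 (Z != W) on D(Z)={1,3,4,5} D(W)={1,2,3,4,5}: no change
Constraint 2 (Z < W) on D(Z)={1,3,4,5} D(W)={1,2,3,4,5}: Z {1,3,4,5}->{1,3,4}; W {1,2,3,4,5}->{2,3,4,5}
So after constraint 2: D(W)={2,3,4,5}, size = 4

Answer: 4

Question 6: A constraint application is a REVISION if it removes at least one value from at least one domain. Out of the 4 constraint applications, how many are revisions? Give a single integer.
Answer: 2

Derivation:
Constraint 1 (Z != W) on D(Z)={1,3,4,5} D(W)={1,2,3,4,5}: no change => not a revision
Constraint 2 (Z < W) on D(Z)={1,3,4,5} D(W)={1,2,3,4,5}: Z {1,3,4,5}->{1,3,4}; W {1,2,3,4,5}->{2,3,4,5} => REVISION
Constraint 3 (U + Z = W) on D(U)={1,2,4} D(Z)={1,3,4} D(W)={2,3,4,5}: no change => not a revision
Constraint 4 (Z + X = W) on D(Z)={1,3,4} D(X)={2,3,5} D(W)={2,3,4,5}: Z {1,3,4}->{1,3}; X {2,3,5}->{2,3}; W {2,3,4,5}->{3,4,5} => REVISION
Total revisions = 2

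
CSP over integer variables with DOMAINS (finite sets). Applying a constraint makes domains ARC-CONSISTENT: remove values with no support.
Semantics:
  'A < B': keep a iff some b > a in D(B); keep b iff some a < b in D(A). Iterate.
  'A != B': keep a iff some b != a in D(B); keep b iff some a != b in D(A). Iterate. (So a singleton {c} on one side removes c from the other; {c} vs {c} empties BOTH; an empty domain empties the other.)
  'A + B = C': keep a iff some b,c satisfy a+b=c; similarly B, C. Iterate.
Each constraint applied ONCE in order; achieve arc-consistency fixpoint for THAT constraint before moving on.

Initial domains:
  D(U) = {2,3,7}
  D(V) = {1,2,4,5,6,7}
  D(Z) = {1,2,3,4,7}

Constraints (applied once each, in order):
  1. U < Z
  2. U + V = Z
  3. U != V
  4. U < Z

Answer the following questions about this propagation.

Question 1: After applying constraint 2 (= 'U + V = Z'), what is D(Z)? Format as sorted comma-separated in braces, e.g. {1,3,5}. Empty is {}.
Answer: {3,4,7}

Derivation:
Constraint 1 (U < Z) on D(U)={2,3,7} D(Z)={1,2,3,4,7}: U {2,3,7}->{2,3}; Z {1,2,3,4,7}->{3,4,7}
Constraint 2 (U + V = Z) on D(U)={2,3} D(V)={1,2,4,5,6,7} D(Z)={3,4,7}: V {1,2,4,5,6,7}->{1,2,4,5}
So after constraint 2: D(Z) = {3,4,7}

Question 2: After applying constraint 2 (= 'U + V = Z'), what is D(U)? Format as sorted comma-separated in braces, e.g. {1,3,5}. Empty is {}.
Answer: {2,3}

Derivation:
Constraint 1 (U < Z) on D(U)={2,3,7} D(Z)={1,2,3,4,7}: U {2,3,7}->{2,3}; Z {1,2,3,4,7}->{3,4,7}
Constraint 2 (U + V = Z) on D(U)={2,3} D(V)={1,2,4,5,6,7} D(Z)={3,4,7}: V {1,2,4,5,6,7}->{1,2,4,5}
So after constraint 2: D(U) = {2,3}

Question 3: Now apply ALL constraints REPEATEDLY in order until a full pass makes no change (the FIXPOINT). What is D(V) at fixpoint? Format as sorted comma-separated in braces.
Answer: {1,2,4,5}

Derivation:
pass 0 (initial): D(V)={1,2,4,5,6,7}
pass 1: U {2,3,7}->{2,3}; V {1,2,4,5,6,7}->{1,2,4,5}; Z {1,2,3,4,7}->{3,4,7}
pass 2: no change
Fixpoint after 2 passes: D(V) = {1,2,4,5}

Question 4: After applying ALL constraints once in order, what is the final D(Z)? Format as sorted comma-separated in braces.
Constraint 1 (U < Z) on D(U)={2,3,7} D(Z)={1,2,3,4,7}: U {2,3,7}->{2,3}; Z {1,2,3,4,7}->{3,4,7}
Constraint 2 (U + V = Z) on D(U)={2,3} D(V)={1,2,4,5,6,7} D(Z)={3,4,7}: V {1,2,4,5,6,7}->{1,2,4,5}
Constraint 3 (U != V) on D(U)={2,3} D(V)={1,2,4,5}: no change
Constraint 4 (U < Z) on D(U)={2,3} D(Z)={3,4,7}: no change
So after all 4 constraints: D(Z) = {3,4,7}

Answer: {3,4,7}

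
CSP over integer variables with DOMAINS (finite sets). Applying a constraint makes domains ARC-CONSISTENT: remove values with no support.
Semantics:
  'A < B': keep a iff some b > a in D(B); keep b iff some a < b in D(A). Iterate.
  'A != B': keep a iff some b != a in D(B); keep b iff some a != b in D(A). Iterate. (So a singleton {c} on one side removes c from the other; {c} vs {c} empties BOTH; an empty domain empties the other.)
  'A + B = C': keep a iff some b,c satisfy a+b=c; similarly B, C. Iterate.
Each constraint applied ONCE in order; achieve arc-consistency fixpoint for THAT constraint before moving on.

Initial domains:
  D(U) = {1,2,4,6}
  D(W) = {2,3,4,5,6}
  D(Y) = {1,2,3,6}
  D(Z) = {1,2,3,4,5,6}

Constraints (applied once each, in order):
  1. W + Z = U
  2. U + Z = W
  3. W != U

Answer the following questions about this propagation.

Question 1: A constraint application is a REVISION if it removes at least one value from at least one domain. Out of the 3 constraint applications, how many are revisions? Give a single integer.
Answer: 2

Derivation:
Constraint 1 (W + Z = U) on D(W)={2,3,4,5,6} D(Z)={1,2,3,4,5,6} D(U)={1,2,4,6}: W {2,3,4,5,6}->{2,3,4,5}; Z {1,2,3,4,5,6}->{1,2,3,4}; U {1,2,4,6}->{4,6} => REVISION
Constraint 2 (U + Z = W) on D(U)={4,6} D(Z)={1,2,3,4} D(W)={2,3,4,5}: U {4,6}->{4}; Z {1,2,3,4}->{1}; W {2,3,4,5}->{5} => REVISION
Constraint 3 (W != U) on D(W)={5} D(U)={4}: no change => not a revision
Total revisions = 2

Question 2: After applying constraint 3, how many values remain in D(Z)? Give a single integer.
Answer: 1

Derivation:
Constraint 1 (W + Z = U) on D(W)={2,3,4,5,6} D(Z)={1,2,3,4,5,6} D(U)={1,2,4,6}: W {2,3,4,5,6}->{2,3,4,5}; Z {1,2,3,4,5,6}->{1,2,3,4}; U {1,2,4,6}->{4,6}
Constraint 2 (U + Z = W) on D(U)={4,6} D(Z)={1,2,3,4} D(W)={2,3,4,5}: U {4,6}->{4}; Z {1,2,3,4}->{1}; W {2,3,4,5}->{5}
Constraint 3 (W != U) on D(W)={5} D(U)={4}: no change
So after constraint 3: D(Z)={1}, size = 1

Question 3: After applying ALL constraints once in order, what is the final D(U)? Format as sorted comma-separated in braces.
Constraint 1 (W + Z = U) on D(W)={2,3,4,5,6} D(Z)={1,2,3,4,5,6} D(U)={1,2,4,6}: W {2,3,4,5,6}->{2,3,4,5}; Z {1,2,3,4,5,6}->{1,2,3,4}; U {1,2,4,6}->{4,6}
Constraint 2 (U + Z = W) on D(U)={4,6} D(Z)={1,2,3,4} D(W)={2,3,4,5}: U {4,6}->{4}; Z {1,2,3,4}->{1}; W {2,3,4,5}->{5}
Constraint 3 (W != U) on D(W)={5} D(U)={4}: no change
So after all 3 constraints: D(U) = {4}

Answer: {4}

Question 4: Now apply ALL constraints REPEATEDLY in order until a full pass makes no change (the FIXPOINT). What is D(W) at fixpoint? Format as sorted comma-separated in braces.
pass 0 (initial): D(W)={2,3,4,5,6}
pass 1: U {1,2,4,6}->{4}; W {2,3,4,5,6}->{5}; Z {1,2,3,4,5,6}->{1}
pass 2: U {4}->{}; W {5}->{}; Z {1}->{}
pass 3: no change
Fixpoint after 3 passes: D(W) = {}

Answer: {}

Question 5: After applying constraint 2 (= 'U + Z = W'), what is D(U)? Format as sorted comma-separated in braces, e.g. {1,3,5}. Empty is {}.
Answer: {4}

Derivation:
Constraint 1 (W + Z = U) on D(W)={2,3,4,5,6} D(Z)={1,2,3,4,5,6} D(U)={1,2,4,6}: W {2,3,4,5,6}->{2,3,4,5}; Z {1,2,3,4,5,6}->{1,2,3,4}; U {1,2,4,6}->{4,6}
Constraint 2 (U + Z = W) on D(U)={4,6} D(Z)={1,2,3,4} D(W)={2,3,4,5}: U {4,6}->{4}; Z {1,2,3,4}->{1}; W {2,3,4,5}->{5}
So after constraint 2: D(U) = {4}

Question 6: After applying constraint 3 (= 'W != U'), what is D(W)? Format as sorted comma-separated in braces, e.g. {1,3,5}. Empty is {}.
Constraint 1 (W + Z = U) on D(W)={2,3,4,5,6} D(Z)={1,2,3,4,5,6} D(U)={1,2,4,6}: W {2,3,4,5,6}->{2,3,4,5}; Z {1,2,3,4,5,6}->{1,2,3,4}; U {1,2,4,6}->{4,6}
Constraint 2 (U + Z = W) on D(U)={4,6} D(Z)={1,2,3,4} D(W)={2,3,4,5}: U {4,6}->{4}; Z {1,2,3,4}->{1}; W {2,3,4,5}->{5}
Constraint 3 (W != U) on D(W)={5} D(U)={4}: no change
So after constraint 3: D(W) = {5}

Answer: {5}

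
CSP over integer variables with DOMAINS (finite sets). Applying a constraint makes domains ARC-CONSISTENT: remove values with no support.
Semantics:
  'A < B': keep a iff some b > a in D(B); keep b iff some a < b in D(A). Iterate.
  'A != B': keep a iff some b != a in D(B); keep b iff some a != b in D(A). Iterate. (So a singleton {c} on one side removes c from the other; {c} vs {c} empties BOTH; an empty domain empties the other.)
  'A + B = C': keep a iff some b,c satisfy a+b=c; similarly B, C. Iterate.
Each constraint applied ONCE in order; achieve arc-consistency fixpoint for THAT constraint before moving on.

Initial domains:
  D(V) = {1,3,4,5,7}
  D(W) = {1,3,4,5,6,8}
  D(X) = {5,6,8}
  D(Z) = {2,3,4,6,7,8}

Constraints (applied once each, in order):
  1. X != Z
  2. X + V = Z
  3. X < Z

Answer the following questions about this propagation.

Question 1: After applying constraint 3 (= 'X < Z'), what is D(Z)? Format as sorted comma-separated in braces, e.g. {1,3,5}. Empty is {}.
Constraint 1 (X != Z) on D(X)={5,6,8} D(Z)={2,3,4,6,7,8}: no change
Constraint 2 (X + V = Z) on D(X)={5,6,8} D(V)={1,3,4,5,7} D(Z)={2,3,4,6,7,8}: X {5,6,8}->{5,6}; V {1,3,4,5,7}->{1,3}; Z {2,3,4,6,7,8}->{6,7,8}
Constraint 3 (X < Z) on D(X)={5,6} D(Z)={6,7,8}: no change
So after constraint 3: D(Z) = {6,7,8}

Answer: {6,7,8}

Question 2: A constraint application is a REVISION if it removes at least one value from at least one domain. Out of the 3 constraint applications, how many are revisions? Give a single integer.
Constraint 1 (X != Z) on D(X)={5,6,8} D(Z)={2,3,4,6,7,8}: no change => not a revision
Constraint 2 (X + V = Z) on D(X)={5,6,8} D(V)={1,3,4,5,7} D(Z)={2,3,4,6,7,8}: X {5,6,8}->{5,6}; V {1,3,4,5,7}->{1,3}; Z {2,3,4,6,7,8}->{6,7,8} => REVISION
Constraint 3 (X < Z) on D(X)={5,6} D(Z)={6,7,8}: no change => not a revision
Total revisions = 1

Answer: 1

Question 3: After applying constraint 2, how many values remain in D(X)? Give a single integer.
Constraint 1 (X != Z) on D(X)={5,6,8} D(Z)={2,3,4,6,7,8}: no change
Constraint 2 (X + V = Z) on D(X)={5,6,8} D(V)={1,3,4,5,7} D(Z)={2,3,4,6,7,8}: X {5,6,8}->{5,6}; V {1,3,4,5,7}->{1,3}; Z {2,3,4,6,7,8}->{6,7,8}
So after constraint 2: D(X)={5,6}, size = 2

Answer: 2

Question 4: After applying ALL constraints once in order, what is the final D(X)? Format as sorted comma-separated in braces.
Answer: {5,6}

Derivation:
Constraint 1 (X != Z) on D(X)={5,6,8} D(Z)={2,3,4,6,7,8}: no change
Constraint 2 (X + V = Z) on D(X)={5,6,8} D(V)={1,3,4,5,7} D(Z)={2,3,4,6,7,8}: X {5,6,8}->{5,6}; V {1,3,4,5,7}->{1,3}; Z {2,3,4,6,7,8}->{6,7,8}
Constraint 3 (X < Z) on D(X)={5,6} D(Z)={6,7,8}: no change
So after all 3 constraints: D(X) = {5,6}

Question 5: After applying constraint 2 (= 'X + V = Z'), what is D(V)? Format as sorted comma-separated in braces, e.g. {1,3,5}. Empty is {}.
Constraint 1 (X != Z) on D(X)={5,6,8} D(Z)={2,3,4,6,7,8}: no change
Constraint 2 (X + V = Z) on D(X)={5,6,8} D(V)={1,3,4,5,7} D(Z)={2,3,4,6,7,8}: X {5,6,8}->{5,6}; V {1,3,4,5,7}->{1,3}; Z {2,3,4,6,7,8}->{6,7,8}
So after constraint 2: D(V) = {1,3}

Answer: {1,3}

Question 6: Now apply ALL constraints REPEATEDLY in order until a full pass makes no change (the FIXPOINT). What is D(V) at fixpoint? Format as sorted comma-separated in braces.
Answer: {1,3}

Derivation:
pass 0 (initial): D(V)={1,3,4,5,7}
pass 1: V {1,3,4,5,7}->{1,3}; X {5,6,8}->{5,6}; Z {2,3,4,6,7,8}->{6,7,8}
pass 2: no change
Fixpoint after 2 passes: D(V) = {1,3}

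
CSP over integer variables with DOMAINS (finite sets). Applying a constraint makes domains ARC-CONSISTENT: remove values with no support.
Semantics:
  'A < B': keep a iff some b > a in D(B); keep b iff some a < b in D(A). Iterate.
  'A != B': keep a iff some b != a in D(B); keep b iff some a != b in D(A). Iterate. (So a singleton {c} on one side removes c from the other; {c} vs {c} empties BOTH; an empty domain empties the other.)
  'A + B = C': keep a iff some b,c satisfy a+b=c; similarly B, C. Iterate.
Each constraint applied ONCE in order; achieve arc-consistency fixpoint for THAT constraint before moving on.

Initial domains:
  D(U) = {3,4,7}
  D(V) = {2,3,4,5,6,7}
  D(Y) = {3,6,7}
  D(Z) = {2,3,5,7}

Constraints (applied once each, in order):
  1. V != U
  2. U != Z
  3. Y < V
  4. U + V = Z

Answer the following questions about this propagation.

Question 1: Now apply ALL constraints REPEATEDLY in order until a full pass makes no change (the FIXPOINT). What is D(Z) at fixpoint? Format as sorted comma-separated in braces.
pass 0 (initial): D(Z)={2,3,5,7}
pass 1: U {3,4,7}->{3}; V {2,3,4,5,6,7}->{4}; Y {3,6,7}->{3,6}; Z {2,3,5,7}->{7}
pass 2: Y {3,6}->{3}
pass 3: no change
Fixpoint after 3 passes: D(Z) = {7}

Answer: {7}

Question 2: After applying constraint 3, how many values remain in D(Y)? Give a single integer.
Constraint 1 (V != U) on D(V)={2,3,4,5,6,7} D(U)={3,4,7}: no change
Constraint 2 (U != Z) on D(U)={3,4,7} D(Z)={2,3,5,7}: no change
Constraint 3 (Y < V) on D(Y)={3,6,7} D(V)={2,3,4,5,6,7}: Y {3,6,7}->{3,6}; V {2,3,4,5,6,7}->{4,5,6,7}
So after constraint 3: D(Y)={3,6}, size = 2

Answer: 2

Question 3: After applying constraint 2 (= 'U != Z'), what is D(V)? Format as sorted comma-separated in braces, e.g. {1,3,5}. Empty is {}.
Answer: {2,3,4,5,6,7}

Derivation:
Constraint 1 (V != U) on D(V)={2,3,4,5,6,7} D(U)={3,4,7}: no change
Constraint 2 (U != Z) on D(U)={3,4,7} D(Z)={2,3,5,7}: no change
So after constraint 2: D(V) = {2,3,4,5,6,7}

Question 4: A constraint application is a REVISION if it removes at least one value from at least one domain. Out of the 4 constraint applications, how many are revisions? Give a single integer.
Answer: 2

Derivation:
Constraint 1 (V != U) on D(V)={2,3,4,5,6,7} D(U)={3,4,7}: no change => not a revision
Constraint 2 (U != Z) on D(U)={3,4,7} D(Z)={2,3,5,7}: no change => not a revision
Constraint 3 (Y < V) on D(Y)={3,6,7} D(V)={2,3,4,5,6,7}: Y {3,6,7}->{3,6}; V {2,3,4,5,6,7}->{4,5,6,7} => REVISION
Constraint 4 (U + V = Z) on D(U)={3,4,7} D(V)={4,5,6,7} D(Z)={2,3,5,7}: U {3,4,7}->{3}; V {4,5,6,7}->{4}; Z {2,3,5,7}->{7} => REVISION
Total revisions = 2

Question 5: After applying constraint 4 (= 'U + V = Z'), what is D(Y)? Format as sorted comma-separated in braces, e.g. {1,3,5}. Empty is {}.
Answer: {3,6}

Derivation:
Constraint 1 (V != U) on D(V)={2,3,4,5,6,7} D(U)={3,4,7}: no change
Constraint 2 (U != Z) on D(U)={3,4,7} D(Z)={2,3,5,7}: no change
Constraint 3 (Y < V) on D(Y)={3,6,7} D(V)={2,3,4,5,6,7}: Y {3,6,7}->{3,6}; V {2,3,4,5,6,7}->{4,5,6,7}
Constraint 4 (U + V = Z) on D(U)={3,4,7} D(V)={4,5,6,7} D(Z)={2,3,5,7}: U {3,4,7}->{3}; V {4,5,6,7}->{4}; Z {2,3,5,7}->{7}
So after constraint 4: D(Y) = {3,6}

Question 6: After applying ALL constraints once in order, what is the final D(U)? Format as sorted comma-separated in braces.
Constraint 1 (V != U) on D(V)={2,3,4,5,6,7} D(U)={3,4,7}: no change
Constraint 2 (U != Z) on D(U)={3,4,7} D(Z)={2,3,5,7}: no change
Constraint 3 (Y < V) on D(Y)={3,6,7} D(V)={2,3,4,5,6,7}: Y {3,6,7}->{3,6}; V {2,3,4,5,6,7}->{4,5,6,7}
Constraint 4 (U + V = Z) on D(U)={3,4,7} D(V)={4,5,6,7} D(Z)={2,3,5,7}: U {3,4,7}->{3}; V {4,5,6,7}->{4}; Z {2,3,5,7}->{7}
So after all 4 constraints: D(U) = {3}

Answer: {3}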